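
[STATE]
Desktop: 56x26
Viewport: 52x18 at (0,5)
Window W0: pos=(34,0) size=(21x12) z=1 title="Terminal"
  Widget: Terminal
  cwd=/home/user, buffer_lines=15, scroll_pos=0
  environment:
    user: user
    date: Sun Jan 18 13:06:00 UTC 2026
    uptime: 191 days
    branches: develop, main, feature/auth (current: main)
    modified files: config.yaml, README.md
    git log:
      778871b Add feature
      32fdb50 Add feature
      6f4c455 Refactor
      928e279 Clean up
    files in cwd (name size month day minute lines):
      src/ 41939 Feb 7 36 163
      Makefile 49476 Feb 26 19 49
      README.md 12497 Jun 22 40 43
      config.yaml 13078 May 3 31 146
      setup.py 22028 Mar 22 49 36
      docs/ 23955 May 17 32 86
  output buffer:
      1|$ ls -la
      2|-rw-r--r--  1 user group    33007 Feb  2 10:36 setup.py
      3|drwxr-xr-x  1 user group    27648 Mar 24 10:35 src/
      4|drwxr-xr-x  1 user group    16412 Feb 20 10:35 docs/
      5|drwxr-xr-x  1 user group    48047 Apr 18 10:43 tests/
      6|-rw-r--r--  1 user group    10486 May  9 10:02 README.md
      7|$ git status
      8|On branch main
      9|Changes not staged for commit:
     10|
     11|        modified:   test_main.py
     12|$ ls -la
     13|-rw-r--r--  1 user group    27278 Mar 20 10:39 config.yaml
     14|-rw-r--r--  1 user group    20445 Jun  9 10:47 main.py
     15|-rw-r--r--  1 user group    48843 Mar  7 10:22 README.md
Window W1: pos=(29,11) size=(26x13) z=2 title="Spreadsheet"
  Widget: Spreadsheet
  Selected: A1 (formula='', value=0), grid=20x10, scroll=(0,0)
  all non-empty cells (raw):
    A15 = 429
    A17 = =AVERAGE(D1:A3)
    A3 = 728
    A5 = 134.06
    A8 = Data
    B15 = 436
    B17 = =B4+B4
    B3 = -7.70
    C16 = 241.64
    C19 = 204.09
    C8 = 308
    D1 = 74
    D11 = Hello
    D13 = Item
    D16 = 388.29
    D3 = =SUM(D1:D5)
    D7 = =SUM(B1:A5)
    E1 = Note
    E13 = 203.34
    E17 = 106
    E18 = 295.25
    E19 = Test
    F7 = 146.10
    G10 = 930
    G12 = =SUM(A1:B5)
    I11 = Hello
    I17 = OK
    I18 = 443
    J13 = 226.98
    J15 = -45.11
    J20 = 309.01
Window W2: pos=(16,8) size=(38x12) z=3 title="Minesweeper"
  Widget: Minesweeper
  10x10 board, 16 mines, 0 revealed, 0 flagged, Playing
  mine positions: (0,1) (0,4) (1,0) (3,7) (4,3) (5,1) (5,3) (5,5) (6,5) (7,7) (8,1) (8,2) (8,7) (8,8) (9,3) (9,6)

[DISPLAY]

                                  ┃drwxr-xr-x  1 use
                                  ┃drwxr-xr-x  1 use
                                  ┃drwxr-xr-x  1 use
                ┏━━━━━━━━━━━━━━━━━━━━━━━━━━━━━━━━━━━
                ┃ Minesweeper                       
                ┠───────────────────────────────────
                ┃■■■■■■■■■■                         
                ┃■■■■■■■■■■                         
                ┃■■■■■■■■■■                         
                ┃■■■■■■■■■■                         
                ┃■■■■■■■■■■                         
                ┃■■■■■■■■■■                         
                ┃■■■■■■■■■■                         
                ┃■■■■■■■■■■                         
                ┗━━━━━━━━━━━━━━━━━━━━━━━━━━━━━━━━━━━
                             ┃  4        0       0  
                             ┃  5   134.06       0  
                             ┃  6        0       0  


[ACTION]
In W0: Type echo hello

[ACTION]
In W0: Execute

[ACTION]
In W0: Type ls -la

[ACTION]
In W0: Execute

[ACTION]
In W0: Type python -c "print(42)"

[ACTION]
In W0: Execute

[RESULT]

                                  ┃-rw-r--r--  1 use
                                  ┃-rw-r--r--  1 use
                                  ┃drwxr-xr-x  1 use
                ┏━━━━━━━━━━━━━━━━━━━━━━━━━━━━━━━━━━━
                ┃ Minesweeper                       
                ┠───────────────────────────────────
                ┃■■■■■■■■■■                         
                ┃■■■■■■■■■■                         
                ┃■■■■■■■■■■                         
                ┃■■■■■■■■■■                         
                ┃■■■■■■■■■■                         
                ┃■■■■■■■■■■                         
                ┃■■■■■■■■■■                         
                ┃■■■■■■■■■■                         
                ┗━━━━━━━━━━━━━━━━━━━━━━━━━━━━━━━━━━━
                             ┃  4        0       0  
                             ┃  5   134.06       0  
                             ┃  6        0       0  


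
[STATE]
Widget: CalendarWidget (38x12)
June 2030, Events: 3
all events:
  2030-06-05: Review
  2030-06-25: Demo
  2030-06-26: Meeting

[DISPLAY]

              June 2030               
Mo Tu We Th Fr Sa Su                  
                1  2                  
 3  4  5*  6  7  8  9                 
10 11 12 13 14 15 16                  
17 18 19 20 21 22 23                  
24 25* 26* 27 28 29 30                
                                      
                                      
                                      
                                      
                                      


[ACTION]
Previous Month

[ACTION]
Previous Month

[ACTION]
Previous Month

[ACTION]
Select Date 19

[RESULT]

              March 2030              
Mo Tu We Th Fr Sa Su                  
             1  2  3                  
 4  5  6  7  8  9 10                  
11 12 13 14 15 16 17                  
18 [19] 20 21 22 23 24                
25 26 27 28 29 30 31                  
                                      
                                      
                                      
                                      
                                      


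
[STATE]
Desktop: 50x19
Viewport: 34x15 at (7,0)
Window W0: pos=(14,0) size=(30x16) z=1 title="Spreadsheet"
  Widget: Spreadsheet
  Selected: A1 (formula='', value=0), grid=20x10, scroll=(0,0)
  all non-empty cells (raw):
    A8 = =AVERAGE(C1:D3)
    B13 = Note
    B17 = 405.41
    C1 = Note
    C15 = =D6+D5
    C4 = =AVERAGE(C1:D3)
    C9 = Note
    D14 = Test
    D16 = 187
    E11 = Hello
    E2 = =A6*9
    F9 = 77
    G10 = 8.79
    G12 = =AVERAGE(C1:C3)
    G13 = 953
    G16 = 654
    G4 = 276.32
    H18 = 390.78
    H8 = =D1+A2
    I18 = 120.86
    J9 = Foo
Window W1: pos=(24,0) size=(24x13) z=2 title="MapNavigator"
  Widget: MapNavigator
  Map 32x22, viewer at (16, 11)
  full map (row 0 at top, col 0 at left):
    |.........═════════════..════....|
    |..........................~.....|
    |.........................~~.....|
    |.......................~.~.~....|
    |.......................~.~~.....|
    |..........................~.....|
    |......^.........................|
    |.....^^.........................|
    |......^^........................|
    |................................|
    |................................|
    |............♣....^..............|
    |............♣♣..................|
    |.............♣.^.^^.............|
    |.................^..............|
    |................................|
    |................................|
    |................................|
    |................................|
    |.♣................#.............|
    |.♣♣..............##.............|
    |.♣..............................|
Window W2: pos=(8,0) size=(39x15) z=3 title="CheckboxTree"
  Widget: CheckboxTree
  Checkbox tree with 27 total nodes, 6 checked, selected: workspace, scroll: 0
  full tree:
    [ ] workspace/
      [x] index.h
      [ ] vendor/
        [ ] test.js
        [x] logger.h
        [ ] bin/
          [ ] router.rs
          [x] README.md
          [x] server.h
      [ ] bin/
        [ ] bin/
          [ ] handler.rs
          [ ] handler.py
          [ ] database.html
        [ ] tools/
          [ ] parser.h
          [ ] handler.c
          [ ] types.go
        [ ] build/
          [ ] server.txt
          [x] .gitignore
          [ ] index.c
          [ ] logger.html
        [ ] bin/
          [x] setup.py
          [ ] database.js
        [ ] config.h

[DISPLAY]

 ┏━━━━━━━━━━━━━━━━━━━━━━━━━━━━━━━━
 ┃ CheckboxTree                   
 ┠────────────────────────────────
 ┃>[-] workspace/                 
 ┃   [x] index.h                  
 ┃   [-] vendor/                  
 ┃     [ ] test.js                
 ┃     [x] logger.h               
 ┃     [-] bin/                   
 ┃       [ ] router.rs            
 ┃       [x] README.md            
 ┃       [x] server.h             
 ┃   [-] bin/                     
 ┃     [ ] bin/                   
 ┗━━━━━━━━━━━━━━━━━━━━━━━━━━━━━━━━


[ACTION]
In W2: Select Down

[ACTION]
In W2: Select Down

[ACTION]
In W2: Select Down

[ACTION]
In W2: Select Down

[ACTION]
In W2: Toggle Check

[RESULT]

 ┏━━━━━━━━━━━━━━━━━━━━━━━━━━━━━━━━
 ┃ CheckboxTree                   
 ┠────────────────────────────────
 ┃ [-] workspace/                 
 ┃   [x] index.h                  
 ┃   [-] vendor/                  
 ┃     [ ] test.js                
 ┃>    [ ] logger.h               
 ┃     [-] bin/                   
 ┃       [ ] router.rs            
 ┃       [x] README.md            
 ┃       [x] server.h             
 ┃   [-] bin/                     
 ┃     [ ] bin/                   
 ┗━━━━━━━━━━━━━━━━━━━━━━━━━━━━━━━━


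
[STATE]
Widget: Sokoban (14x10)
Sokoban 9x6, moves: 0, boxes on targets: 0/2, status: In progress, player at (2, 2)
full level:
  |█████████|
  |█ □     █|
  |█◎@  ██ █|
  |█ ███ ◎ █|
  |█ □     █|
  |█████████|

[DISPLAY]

█████████     
█ □     █     
█◎@  ██ █     
█ ███ ◎ █     
█ □     █     
█████████     
Moves: 0  0/2 
              
              
              


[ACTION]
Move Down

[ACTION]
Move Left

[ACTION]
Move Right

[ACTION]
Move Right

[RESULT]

█████████     
█ □     █     
█◎ @ ██ █     
█ ███ ◎ █     
█ □     █     
█████████     
Moves: 3  0/2 
              
              
              


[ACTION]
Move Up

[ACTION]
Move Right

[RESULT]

█████████     
█ □ @   █     
█◎   ██ █     
█ ███ ◎ █     
█ □     █     
█████████     
Moves: 5  0/2 
              
              
              


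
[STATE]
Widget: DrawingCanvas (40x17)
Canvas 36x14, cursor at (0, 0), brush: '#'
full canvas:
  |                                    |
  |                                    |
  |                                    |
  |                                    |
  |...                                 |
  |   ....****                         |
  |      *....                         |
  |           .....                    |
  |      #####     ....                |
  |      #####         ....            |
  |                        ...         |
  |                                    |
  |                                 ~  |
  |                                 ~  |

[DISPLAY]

+                                       
                                        
                                        
                                        
...                                     
   ....****                             
      *....                             
           .....                        
      #####     ....                    
      #####         ....                
                        ...             
                                        
                                 ~      
                                 ~      
                                        
                                        
                                        


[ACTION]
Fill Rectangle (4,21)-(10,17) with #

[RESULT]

+                                       
                                        
                                        
                                        
...              #####                  
   ....****      #####                  
      *....      #####                  
           ..... #####                  
      #####     .#####                  
      #####      #####..                
                 #####  ...             
                                        
                                 ~      
                                 ~      
                                        
                                        
                                        


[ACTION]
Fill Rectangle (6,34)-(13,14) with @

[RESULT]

+                                       
                                        
                                        
                                        
...              #####                  
   ....****      #####                  
      *....   @@@@@@@@@@@@@@@@@@@@@     
           ...@@@@@@@@@@@@@@@@@@@@@     
      #####   @@@@@@@@@@@@@@@@@@@@@     
      #####   @@@@@@@@@@@@@@@@@@@@@     
              @@@@@@@@@@@@@@@@@@@@@     
              @@@@@@@@@@@@@@@@@@@@@     
              @@@@@@@@@@@@@@@@@@@@@     
              @@@@@@@@@@@@@@@@@@@@@     
                                        
                                        
                                        


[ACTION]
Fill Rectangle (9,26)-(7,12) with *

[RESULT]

+                                       
                                        
                                        
                                        
...              #####                  
   ....****      #####                  
      *....   @@@@@@@@@@@@@@@@@@@@@     
           .***************@@@@@@@@     
      ##### ***************@@@@@@@@     
      ##### ***************@@@@@@@@     
              @@@@@@@@@@@@@@@@@@@@@     
              @@@@@@@@@@@@@@@@@@@@@     
              @@@@@@@@@@@@@@@@@@@@@     
              @@@@@@@@@@@@@@@@@@@@@     
                                        
                                        
                                        


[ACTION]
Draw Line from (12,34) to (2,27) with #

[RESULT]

+                                       
                                        
                           #            
                            #           
...              #####      #           
   ....****      #####       #          
      *....   @@@@@@@@@@@@@@@@#@@@@     
           .***************@@@@#@@@     
      ##### ***************@@@@#@@@     
      ##### ***************@@@@@#@@     
              @@@@@@@@@@@@@@@@@@@#@     
              @@@@@@@@@@@@@@@@@@@#@     
              @@@@@@@@@@@@@@@@@@@@#     
              @@@@@@@@@@@@@@@@@@@@@     
                                        
                                        
                                        


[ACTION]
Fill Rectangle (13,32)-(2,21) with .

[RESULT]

+                                       
                                        
                     ............       
                     ............       
...              ####............       
   ....****      ####............       
      *....   @@@@@@@............@@     
           .*********............@@     
      ##### *********............@@     
      ##### *********............@@     
              @@@@@@@............#@     
              @@@@@@@............#@     
              @@@@@@@............@#     
              @@@@@@@............@@     
                                        
                                        
                                        


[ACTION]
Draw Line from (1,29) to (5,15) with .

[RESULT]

+                                       
                            ..          
                     ............       
                     ............       
...              ................       
   ....****    ..####............       
      *....   @@@@@@@............@@     
           .*********............@@     
      ##### *********............@@     
      ##### *********............@@     
              @@@@@@@............#@     
              @@@@@@@............#@     
              @@@@@@@............@#     
              @@@@@@@............@@     
                                        
                                        
                                        


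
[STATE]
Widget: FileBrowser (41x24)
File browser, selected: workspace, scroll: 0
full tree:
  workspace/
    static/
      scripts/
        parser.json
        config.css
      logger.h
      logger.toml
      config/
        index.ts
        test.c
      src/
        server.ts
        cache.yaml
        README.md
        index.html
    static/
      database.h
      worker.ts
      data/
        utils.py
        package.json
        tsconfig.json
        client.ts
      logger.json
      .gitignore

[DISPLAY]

> [-] workspace/                         
    [+] static/                          
    [+] static/                          
                                         
                                         
                                         
                                         
                                         
                                         
                                         
                                         
                                         
                                         
                                         
                                         
                                         
                                         
                                         
                                         
                                         
                                         
                                         
                                         
                                         


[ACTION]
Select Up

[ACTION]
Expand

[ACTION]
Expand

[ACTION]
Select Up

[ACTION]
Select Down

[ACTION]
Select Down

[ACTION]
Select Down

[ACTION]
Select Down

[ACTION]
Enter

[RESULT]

  [-] workspace/                         
    [-] static/                          
    > [+] scripts/                       
      logger.h                           
      logger.toml                        
      [+] config/                        
      [+] src/                           
    [-] static/                          
      database.h                         
      worker.ts                          
      [+] data/                          
      logger.json                        
      .gitignore                         
                                         
                                         
                                         
                                         
                                         
                                         
                                         
                                         
                                         
                                         
                                         


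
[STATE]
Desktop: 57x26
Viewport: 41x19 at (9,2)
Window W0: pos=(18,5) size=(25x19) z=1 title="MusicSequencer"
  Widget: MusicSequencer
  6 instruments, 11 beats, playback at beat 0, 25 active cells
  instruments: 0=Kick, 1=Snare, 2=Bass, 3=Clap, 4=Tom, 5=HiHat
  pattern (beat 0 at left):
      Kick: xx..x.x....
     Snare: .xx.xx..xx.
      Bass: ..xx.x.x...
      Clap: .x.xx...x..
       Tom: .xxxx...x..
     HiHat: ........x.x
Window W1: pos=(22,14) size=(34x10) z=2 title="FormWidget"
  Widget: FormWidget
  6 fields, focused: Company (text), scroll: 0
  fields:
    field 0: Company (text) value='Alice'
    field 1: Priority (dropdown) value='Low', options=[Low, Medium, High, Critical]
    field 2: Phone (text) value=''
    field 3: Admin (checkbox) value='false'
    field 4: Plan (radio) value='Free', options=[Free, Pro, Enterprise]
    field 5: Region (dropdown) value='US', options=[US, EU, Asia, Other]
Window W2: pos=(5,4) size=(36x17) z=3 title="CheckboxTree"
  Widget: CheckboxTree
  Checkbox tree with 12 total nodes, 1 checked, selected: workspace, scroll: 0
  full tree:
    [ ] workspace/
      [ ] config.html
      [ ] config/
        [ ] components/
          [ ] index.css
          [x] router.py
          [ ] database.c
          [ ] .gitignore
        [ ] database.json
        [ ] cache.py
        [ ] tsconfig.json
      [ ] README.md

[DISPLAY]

                                         
                                         
━━━━━━━━━━━━━━━━━━━━━━━━━━━━━━━┓         
eckboxTree                     ┃━┓       
───────────────────────────────┨ ┃       
] workspace/                   ┃─┨       
[ ] config.html                ┃ ┃       
[-] config/                    ┃ ┃       
  [-] components/              ┃ ┃       
    [ ] index.css              ┃ ┃       
    [x] router.py              ┃ ┃       
    [ ] database.c             ┃ ┃       
    [ ] .gitignore             ┃━━━━━━━━━
  [ ] database.json            ┃         
  [ ] cache.py                 ┃─────────
  [ ] tsconfig.json            ┃ce       
[ ] README.md                  ┃         
                               ┃         
━━━━━━━━━━━━━━━━━━━━━━━━━━━━━━━┛         


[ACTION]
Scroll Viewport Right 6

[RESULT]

                                         
                                         
━━━━━━━━━━━━━━━━━━━━━━━━━┓               
Tree                     ┃━┓             
─────────────────────────┨ ┃             
space/                   ┃─┨             
nfig.html                ┃ ┃             
nfig/                    ┃ ┃             
components/              ┃ ┃             
] index.css              ┃ ┃             
] router.py              ┃ ┃             
] database.c             ┃ ┃             
] .gitignore             ┃━━━━━━━━━━━━━━┓
database.json            ┃              ┃
cache.py                 ┃──────────────┨
tsconfig.json            ┃ce           ]┃
ADME.md                  ┃            ▼]┃
                         ┃             ]┃
━━━━━━━━━━━━━━━━━━━━━━━━━┛              ┃


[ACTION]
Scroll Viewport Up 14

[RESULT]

                                         
                                         
                                         
                                         
━━━━━━━━━━━━━━━━━━━━━━━━━┓               
Tree                     ┃━┓             
─────────────────────────┨ ┃             
space/                   ┃─┨             
nfig.html                ┃ ┃             
nfig/                    ┃ ┃             
components/              ┃ ┃             
] index.css              ┃ ┃             
] router.py              ┃ ┃             
] database.c             ┃ ┃             
] .gitignore             ┃━━━━━━━━━━━━━━┓
database.json            ┃              ┃
cache.py                 ┃──────────────┨
tsconfig.json            ┃ce           ]┃
ADME.md                  ┃            ▼]┃


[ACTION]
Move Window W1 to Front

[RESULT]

                                         
                                         
                                         
                                         
━━━━━━━━━━━━━━━━━━━━━━━━━┓               
Tree                     ┃━┓             
─────────────────────────┨ ┃             
space/                   ┃─┨             
nfig.html                ┃ ┃             
nfig/                    ┃ ┃             
components/              ┃ ┃             
] index.css              ┃ ┃             
] router.py              ┃ ┃             
] database.c             ┃ ┃             
] .giti┏━━━━━━━━━━━━━━━━━━━━━━━━━━━━━━━━┓
databas┃ FormWidget                     ┃
cache.p┠────────────────────────────────┨
tsconfi┃> Company:    [Alice           ]┃
ADME.md┃  Priority:   [Low            ▼]┃


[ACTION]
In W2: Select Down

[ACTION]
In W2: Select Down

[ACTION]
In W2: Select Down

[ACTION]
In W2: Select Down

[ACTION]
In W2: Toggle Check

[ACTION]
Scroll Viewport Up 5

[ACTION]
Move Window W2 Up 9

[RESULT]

━━━━━━━━━━━━━━━━━━━━━━━━━┓               
Tree                     ┃               
─────────────────────────┨               
space/                   ┃               
nfig.html                ┃               
nfig/                    ┃━┓             
components/              ┃ ┃             
] index.css              ┃─┨             
] router.py              ┃ ┃             
] database.c             ┃ ┃             
] .gitignore             ┃ ┃             
database.json            ┃ ┃             
cache.py                 ┃ ┃             
tsconfig.json            ┃ ┃             
ADME.md┏━━━━━━━━━━━━━━━━━━━━━━━━━━━━━━━━┓
       ┃ FormWidget                     ┃
━━━━━━━┠────────────────────────────────┨
   ┃   ┃> Company:    [Alice           ]┃
   ┃   ┃  Priority:   [Low            ▼]┃


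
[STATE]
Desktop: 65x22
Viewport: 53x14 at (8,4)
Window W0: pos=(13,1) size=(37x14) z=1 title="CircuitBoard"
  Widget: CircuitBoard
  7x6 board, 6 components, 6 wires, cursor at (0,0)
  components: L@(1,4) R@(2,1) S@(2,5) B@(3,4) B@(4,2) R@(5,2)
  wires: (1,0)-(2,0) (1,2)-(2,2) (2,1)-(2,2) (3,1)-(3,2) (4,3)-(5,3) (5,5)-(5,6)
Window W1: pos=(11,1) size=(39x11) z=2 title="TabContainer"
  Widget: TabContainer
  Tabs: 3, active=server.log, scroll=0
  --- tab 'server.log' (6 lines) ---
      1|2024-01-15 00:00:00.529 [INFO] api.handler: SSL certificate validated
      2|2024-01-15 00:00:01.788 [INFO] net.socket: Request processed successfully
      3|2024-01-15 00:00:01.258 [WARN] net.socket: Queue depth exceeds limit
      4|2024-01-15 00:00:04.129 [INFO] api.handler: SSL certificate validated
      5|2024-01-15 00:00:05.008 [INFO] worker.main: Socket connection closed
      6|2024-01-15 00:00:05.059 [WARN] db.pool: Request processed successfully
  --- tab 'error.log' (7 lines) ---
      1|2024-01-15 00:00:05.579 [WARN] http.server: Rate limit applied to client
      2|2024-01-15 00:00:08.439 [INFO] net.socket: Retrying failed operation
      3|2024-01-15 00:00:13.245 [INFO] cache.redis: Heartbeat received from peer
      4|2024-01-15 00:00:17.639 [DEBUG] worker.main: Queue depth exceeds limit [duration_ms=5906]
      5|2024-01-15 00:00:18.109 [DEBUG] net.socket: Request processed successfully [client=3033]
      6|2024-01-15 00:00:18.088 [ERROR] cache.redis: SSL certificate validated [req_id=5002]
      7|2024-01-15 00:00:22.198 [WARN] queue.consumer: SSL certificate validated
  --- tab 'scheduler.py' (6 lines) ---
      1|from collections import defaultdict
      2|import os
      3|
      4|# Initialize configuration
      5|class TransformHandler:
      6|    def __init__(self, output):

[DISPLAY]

   ┃[server.log]│ error.log │ scheduler.p┃           
   ┃─────────────────────────────────────┃           
   ┃2024-01-15 00:00:00.529 [INFO] api.ha┃           
   ┃2024-01-15 00:00:01.788 [INFO] net.so┃           
   ┃2024-01-15 00:00:01.258 [WARN] net.so┃           
   ┃2024-01-15 00:00:04.129 [INFO] api.ha┃           
   ┃2024-01-15 00:00:05.008 [INFO] worker┃           
   ┗━━━━━━━━━━━━━━━━━━━━━━━━━━━━━━━━━━━━━┛           
     ┃                                   ┃           
     ┃4           B   ·                  ┃           
     ┗━━━━━━━━━━━━━━━━━━━━━━━━━━━━━━━━━━━┛           
                                                     
                                                     
                                                     


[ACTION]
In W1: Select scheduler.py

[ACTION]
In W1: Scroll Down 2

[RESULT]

   ┃ server.log │ error.log │[scheduler.p┃           
   ┃─────────────────────────────────────┃           
   ┃                                     ┃           
   ┃# Initialize configuration           ┃           
   ┃class TransformHandler:              ┃           
   ┃    def __init__(self, output):      ┃           
   ┃                                     ┃           
   ┗━━━━━━━━━━━━━━━━━━━━━━━━━━━━━━━━━━━━━┛           
     ┃                                   ┃           
     ┃4           B   ·                  ┃           
     ┗━━━━━━━━━━━━━━━━━━━━━━━━━━━━━━━━━━━┛           
                                                     
                                                     
                                                     


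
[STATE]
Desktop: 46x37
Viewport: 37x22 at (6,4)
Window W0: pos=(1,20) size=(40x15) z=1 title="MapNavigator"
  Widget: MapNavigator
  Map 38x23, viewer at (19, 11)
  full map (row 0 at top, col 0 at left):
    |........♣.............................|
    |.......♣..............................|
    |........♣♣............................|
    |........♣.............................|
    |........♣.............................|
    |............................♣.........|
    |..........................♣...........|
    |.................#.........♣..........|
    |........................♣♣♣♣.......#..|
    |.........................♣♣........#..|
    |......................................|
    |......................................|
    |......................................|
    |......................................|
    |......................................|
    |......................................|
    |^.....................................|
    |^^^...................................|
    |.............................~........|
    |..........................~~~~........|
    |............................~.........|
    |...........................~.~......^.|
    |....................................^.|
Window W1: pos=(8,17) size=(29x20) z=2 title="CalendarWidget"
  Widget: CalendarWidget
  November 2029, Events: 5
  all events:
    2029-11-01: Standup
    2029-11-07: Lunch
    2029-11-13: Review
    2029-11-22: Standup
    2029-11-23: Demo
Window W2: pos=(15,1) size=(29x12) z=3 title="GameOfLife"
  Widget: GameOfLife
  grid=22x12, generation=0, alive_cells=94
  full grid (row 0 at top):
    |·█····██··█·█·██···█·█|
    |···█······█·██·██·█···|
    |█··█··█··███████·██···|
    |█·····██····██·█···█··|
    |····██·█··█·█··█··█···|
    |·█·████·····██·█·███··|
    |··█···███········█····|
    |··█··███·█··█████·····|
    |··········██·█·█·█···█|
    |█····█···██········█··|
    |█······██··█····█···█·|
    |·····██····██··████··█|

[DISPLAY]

         ┃Gen: 0                     
         ┃█··█··█··███████·██···     
         ┃█·····██····██·█···█··     
         ┃····██·█··█·█··█··█···     
         ┃·█·████·····██·█·███··     
         ┃··█···███········█····     
         ┃··█··███·█··█████·····     
         ┃··········██·█·█·█···█     
         ┗━━━━━━━━━━━━━━━━━━━━━━━━━━━
                                     
                                     
                                     
                                     
  ┏━━━━━━━━━━━━━━━━━━━━━━━━━━━┓      
  ┃ CalendarWidget            ┃      
  ┠───────────────────────────┨      
━━┃       November 2029       ┃━━━┓  
Na┃Mo Tu We Th Fr Sa Su       ┃   ┃  
──┃          1*  2  3  4      ┃───┨  
..┃ 5  6  7*  8  9 10 11      ┃...┃  
..┃12 13* 14 15 16 17 18      ┃...┃  
..┃19 20 21 22* 23* 24 25     ┃#..┃  


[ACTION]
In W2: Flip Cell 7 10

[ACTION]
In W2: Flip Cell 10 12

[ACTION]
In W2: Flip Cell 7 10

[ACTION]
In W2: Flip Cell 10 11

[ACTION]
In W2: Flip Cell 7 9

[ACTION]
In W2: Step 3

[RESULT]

         ┃Gen: 3                     
         ┃······██··█····█·█·██·     
         ┃···██······█·····█····     
         ┃··███··█·████····█····     
         ┃·█····█·····█·█··██···     
         ┃·█·█·····█····█·······     
         ┃··█····███··█·█·······     
         ┃·······█·······██·····     
         ┗━━━━━━━━━━━━━━━━━━━━━━━━━━━
                                     
                                     
                                     
                                     
  ┏━━━━━━━━━━━━━━━━━━━━━━━━━━━┓      
  ┃ CalendarWidget            ┃      
  ┠───────────────────────────┨      
━━┃       November 2029       ┃━━━┓  
Na┃Mo Tu We Th Fr Sa Su       ┃   ┃  
──┃          1*  2  3  4      ┃───┨  
..┃ 5  6  7*  8  9 10 11      ┃...┃  
..┃12 13* 14 15 16 17 18      ┃...┃  
..┃19 20 21 22* 23* 24 25     ┃#..┃  


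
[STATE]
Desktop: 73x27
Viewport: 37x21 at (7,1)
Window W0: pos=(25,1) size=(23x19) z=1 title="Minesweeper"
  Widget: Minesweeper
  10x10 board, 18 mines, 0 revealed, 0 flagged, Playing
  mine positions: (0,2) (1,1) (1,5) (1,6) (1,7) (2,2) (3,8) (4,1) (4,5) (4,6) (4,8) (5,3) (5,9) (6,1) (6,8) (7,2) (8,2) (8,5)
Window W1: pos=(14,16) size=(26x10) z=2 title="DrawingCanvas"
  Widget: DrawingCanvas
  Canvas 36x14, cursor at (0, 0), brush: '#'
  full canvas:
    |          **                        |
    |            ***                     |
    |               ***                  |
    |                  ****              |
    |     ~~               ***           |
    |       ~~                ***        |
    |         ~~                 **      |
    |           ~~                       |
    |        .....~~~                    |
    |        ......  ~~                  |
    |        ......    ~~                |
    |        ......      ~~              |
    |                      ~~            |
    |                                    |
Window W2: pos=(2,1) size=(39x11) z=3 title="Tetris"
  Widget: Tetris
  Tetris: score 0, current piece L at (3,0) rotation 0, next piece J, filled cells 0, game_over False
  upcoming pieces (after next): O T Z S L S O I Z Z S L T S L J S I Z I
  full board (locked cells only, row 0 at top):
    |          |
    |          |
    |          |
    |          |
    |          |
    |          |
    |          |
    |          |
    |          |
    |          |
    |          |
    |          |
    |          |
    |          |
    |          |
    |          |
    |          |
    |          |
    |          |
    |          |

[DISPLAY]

━━━━━━━━━━━━━━━━━━━━━━━━━━━━━━━━━┓━━━
ris                              ┃   
─────────────────────────────────┨───
      │Next:                     ┃   
      │█                         ┃   
      │███                       ┃   
      │                          ┃   
      │                          ┃   
      │                          ┃   
      │Score:                    ┃   
━━━━━━━━━━━━━━━━━━━━━━━━━━━━━━━━━┛   
                  ┃■■■■■■■■■■        
                  ┃■■■■■■■■■■        
                  ┃                  
                  ┃                  
       ┏━━━━━━━━━━━━━━━━━━━━━━━━┓    
       ┃ DrawingCanvas          ┃    
       ┠────────────────────────┨    
       ┃+         **            ┃━━━━
       ┃            ***         ┃    
       ┃               ***      ┃    


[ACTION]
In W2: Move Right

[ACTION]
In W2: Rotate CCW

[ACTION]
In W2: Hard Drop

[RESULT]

━━━━━━━━━━━━━━━━━━━━━━━━━━━━━━━━━┓━━━
ris                              ┃   
─────────────────────────────────┨───
      │Next:                     ┃   
      │▓▓                        ┃   
      │▓▓                        ┃   
      │                          ┃   
▒▒    │                          ┃   
 ▒    │                          ┃   
 ▒    │Score:                    ┃   
━━━━━━━━━━━━━━━━━━━━━━━━━━━━━━━━━┛   
                  ┃■■■■■■■■■■        
                  ┃■■■■■■■■■■        
                  ┃                  
                  ┃                  
       ┏━━━━━━━━━━━━━━━━━━━━━━━━┓    
       ┃ DrawingCanvas          ┃    
       ┠────────────────────────┨    
       ┃+         **            ┃━━━━
       ┃            ***         ┃    
       ┃               ***      ┃    


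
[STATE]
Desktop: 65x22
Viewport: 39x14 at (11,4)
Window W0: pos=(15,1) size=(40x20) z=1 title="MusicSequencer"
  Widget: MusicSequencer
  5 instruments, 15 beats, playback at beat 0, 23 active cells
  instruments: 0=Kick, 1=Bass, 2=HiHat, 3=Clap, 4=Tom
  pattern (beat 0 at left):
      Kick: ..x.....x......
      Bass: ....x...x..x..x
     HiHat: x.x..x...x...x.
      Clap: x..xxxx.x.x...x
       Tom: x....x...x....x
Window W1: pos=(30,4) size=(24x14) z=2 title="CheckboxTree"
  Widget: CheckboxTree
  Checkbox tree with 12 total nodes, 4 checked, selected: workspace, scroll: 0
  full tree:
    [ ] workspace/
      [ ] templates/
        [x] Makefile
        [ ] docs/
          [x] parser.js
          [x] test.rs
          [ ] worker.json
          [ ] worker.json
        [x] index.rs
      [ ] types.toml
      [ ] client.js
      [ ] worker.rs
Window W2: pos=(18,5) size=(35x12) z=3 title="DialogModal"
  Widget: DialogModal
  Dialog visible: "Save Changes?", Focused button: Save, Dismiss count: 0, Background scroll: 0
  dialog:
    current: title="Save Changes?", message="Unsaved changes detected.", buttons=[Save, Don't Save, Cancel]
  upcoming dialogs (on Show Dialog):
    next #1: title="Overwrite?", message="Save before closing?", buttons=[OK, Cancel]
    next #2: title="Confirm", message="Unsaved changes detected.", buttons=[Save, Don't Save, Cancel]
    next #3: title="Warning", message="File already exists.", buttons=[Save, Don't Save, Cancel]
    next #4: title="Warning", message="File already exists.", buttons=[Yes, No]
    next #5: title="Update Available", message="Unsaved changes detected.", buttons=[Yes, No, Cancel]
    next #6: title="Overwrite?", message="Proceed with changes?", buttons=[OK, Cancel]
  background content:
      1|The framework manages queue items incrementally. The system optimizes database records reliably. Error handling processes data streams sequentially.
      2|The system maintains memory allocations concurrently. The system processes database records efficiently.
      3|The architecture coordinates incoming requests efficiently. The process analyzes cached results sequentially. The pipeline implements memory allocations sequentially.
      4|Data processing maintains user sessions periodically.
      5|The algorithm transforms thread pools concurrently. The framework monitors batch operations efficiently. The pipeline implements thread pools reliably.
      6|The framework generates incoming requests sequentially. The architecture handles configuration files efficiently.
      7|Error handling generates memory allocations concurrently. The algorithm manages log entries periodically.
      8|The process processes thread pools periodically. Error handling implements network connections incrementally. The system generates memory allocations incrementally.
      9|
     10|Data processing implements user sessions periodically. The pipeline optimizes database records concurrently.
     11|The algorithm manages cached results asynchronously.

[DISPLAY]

    ┃      ▼1234567┏━━━━━━━━━━━━━━━━━━━
    ┃  ┏━━━━━━━━━━━━━━━━━━━━━━━━━━━━━━━
    ┃  ┃ DialogModal                   
    ┃ H┠───────────────────────────────
    ┃  ┃The framework manages queue ite
    ┃  ┃Th┌───────────────────────────┐
    ┃  ┃Th│       Save Changes?       │
    ┃  ┃Da│ Unsaved changes detected. │
    ┃  ┃Th│[Save]  Don't Save   Cancel│
    ┃  ┃Th└───────────────────────────┘
    ┃  ┃Error handling generates memory
    ┃  ┃The process processes thread po
    ┃  ┗━━━━━━━━━━━━━━━━━━━━━━━━━━━━━━━
    ┃              ┗━━━━━━━━━━━━━━━━━━━


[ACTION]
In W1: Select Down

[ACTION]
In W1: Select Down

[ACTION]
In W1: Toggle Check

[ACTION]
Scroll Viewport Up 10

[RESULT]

                                       
    ┏━━━━━━━━━━━━━━━━━━━━━━━━━━━━━━━━━━
    ┃ MusicSequencer                   
    ┠──────────────────────────────────
    ┃      ▼1234567┏━━━━━━━━━━━━━━━━━━━
    ┃  ┏━━━━━━━━━━━━━━━━━━━━━━━━━━━━━━━
    ┃  ┃ DialogModal                   
    ┃ H┠───────────────────────────────
    ┃  ┃The framework manages queue ite
    ┃  ┃Th┌───────────────────────────┐
    ┃  ┃Th│       Save Changes?       │
    ┃  ┃Da│ Unsaved changes detected. │
    ┃  ┃Th│[Save]  Don't Save   Cancel│
    ┃  ┃Th└───────────────────────────┘
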